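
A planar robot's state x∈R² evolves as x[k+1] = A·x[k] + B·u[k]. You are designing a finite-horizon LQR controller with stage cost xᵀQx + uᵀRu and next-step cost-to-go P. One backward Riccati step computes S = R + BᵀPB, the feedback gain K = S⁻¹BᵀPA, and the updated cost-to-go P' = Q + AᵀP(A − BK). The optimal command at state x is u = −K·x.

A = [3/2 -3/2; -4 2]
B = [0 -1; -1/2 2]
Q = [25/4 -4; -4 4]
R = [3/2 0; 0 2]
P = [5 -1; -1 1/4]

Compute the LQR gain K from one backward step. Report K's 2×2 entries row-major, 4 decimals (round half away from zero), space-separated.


0.1443 -0.1031 -1.3660 1.1186

BᵀP = [0.5000 -0.1250; -7.0000 1.5000]
S = R + BᵀPB = [3/2 0; 0 2] + [0.0625 -0.7500; -0.7500 10.0000] = [1.5625 -0.7500; -0.7500 12.0000]
BᵀPA = [1.2500 -1.0000; -16.5000 13.5000]
K = S⁻¹·BᵀPA = [0.1443 -0.1031; -1.3660 1.1186]
A−BK = [0.1340 -0.3814; -1.1959 -0.2887]
AᵀP(A−BK) = [4.5309 -3.6649; -3.6649 3.0464]
P' = Q + AᵀP(A−BK) = [10.7809 -7.6649; -7.6649 7.0464]
tr(P') = 17.8273


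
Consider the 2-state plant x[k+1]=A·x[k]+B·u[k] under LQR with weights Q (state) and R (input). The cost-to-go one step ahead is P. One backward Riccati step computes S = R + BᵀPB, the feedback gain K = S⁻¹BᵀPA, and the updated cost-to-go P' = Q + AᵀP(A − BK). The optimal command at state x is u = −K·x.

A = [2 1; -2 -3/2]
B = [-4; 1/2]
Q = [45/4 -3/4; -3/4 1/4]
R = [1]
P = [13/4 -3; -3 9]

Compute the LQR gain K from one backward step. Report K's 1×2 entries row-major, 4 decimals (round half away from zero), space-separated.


BᵀP = [-14.5000 16.5000]
S = R + BᵀPB = [1] + [66.2500] = [67.2500]
BᵀPA = [-62.0000 -39.2500]
K = S⁻¹·BᵀPA = [-0.9219 -0.5836]
A−BK = [-1.6877 -1.3346; -1.5390 -1.2082]
AᵀP(A−BK) = [15.8401 12.3141; 12.3141 9.5920]
P' = Q + AᵀP(A−BK) = [27.0901 11.5641; 11.5641 9.8420]
tr(P') = 36.9322

-0.9219 -0.5836


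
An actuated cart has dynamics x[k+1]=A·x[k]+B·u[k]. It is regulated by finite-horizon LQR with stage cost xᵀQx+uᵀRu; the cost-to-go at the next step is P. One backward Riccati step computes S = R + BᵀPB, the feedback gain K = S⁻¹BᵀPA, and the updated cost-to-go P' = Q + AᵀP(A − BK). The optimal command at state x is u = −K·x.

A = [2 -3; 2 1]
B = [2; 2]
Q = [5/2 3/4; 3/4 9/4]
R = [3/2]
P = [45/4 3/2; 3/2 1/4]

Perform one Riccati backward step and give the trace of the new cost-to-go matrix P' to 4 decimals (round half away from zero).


9.1492

BᵀP = [25.5000 3.5000]
S = R + BᵀPB = [3/2] + [58.0000] = [59.5000]
BᵀPA = [58.0000 -73.0000]
K = S⁻¹·BᵀPA = [0.9748 -1.2269]
A−BK = [0.0504 -0.5462; 0.0504 3.4538]
AᵀP(A−BK) = [1.4622 -1.8403; -1.8403 2.9370]
P' = Q + AᵀP(A−BK) = [3.9622 -1.0903; -1.0903 5.1870]
tr(P') = 9.1492


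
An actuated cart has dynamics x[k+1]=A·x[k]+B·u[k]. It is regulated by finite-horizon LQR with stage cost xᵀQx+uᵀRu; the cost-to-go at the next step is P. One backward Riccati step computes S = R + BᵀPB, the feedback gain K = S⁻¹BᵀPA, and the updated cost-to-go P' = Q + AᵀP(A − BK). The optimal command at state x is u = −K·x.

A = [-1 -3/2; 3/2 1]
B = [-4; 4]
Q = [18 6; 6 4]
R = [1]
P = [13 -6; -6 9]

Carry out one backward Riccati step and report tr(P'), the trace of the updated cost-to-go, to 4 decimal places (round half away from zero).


BᵀP = [-76.0000 60.0000]
S = R + BᵀPB = [1] + [544.0000] = [545.0000]
BᵀPA = [166.0000 174.0000]
K = S⁻¹·BᵀPA = [0.3046 0.3193]
A−BK = [0.2183 -0.2229; 0.2817 -0.2771]
AᵀP(A−BK) = [0.6885 -0.4982; -0.4982 0.6977]
P' = Q + AᵀP(A−BK) = [18.6885 5.5018; 5.5018 4.6977]
tr(P') = 23.3862

23.3862


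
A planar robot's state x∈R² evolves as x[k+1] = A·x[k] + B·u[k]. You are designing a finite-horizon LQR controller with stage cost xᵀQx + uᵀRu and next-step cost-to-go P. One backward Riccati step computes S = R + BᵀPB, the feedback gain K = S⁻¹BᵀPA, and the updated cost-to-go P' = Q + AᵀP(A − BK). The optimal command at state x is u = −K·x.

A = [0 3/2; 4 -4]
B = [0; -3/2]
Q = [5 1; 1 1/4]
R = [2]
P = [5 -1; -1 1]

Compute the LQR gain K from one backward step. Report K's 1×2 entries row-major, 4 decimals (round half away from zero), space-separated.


BᵀP = [1.5000 -1.5000]
S = R + BᵀPB = [2] + [2.2500] = [4.2500]
BᵀPA = [-6.0000 8.2500]
K = S⁻¹·BᵀPA = [-1.4118 1.9412]
A−BK = [0.0000 1.5000; 1.8824 -1.0882]
AᵀP(A−BK) = [7.5294 -10.3529; -10.3529 23.2353]
P' = Q + AᵀP(A−BK) = [12.5294 -9.3529; -9.3529 23.4853]
tr(P') = 36.0147

-1.4118 1.9412


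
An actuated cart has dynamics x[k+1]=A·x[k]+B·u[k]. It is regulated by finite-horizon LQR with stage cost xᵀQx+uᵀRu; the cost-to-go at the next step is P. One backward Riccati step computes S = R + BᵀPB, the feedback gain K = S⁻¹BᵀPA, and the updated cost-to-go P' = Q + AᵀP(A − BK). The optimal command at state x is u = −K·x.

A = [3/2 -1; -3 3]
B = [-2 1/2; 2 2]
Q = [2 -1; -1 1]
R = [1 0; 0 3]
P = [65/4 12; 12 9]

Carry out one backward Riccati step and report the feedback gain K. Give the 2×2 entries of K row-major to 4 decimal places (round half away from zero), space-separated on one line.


-0.2521 0.0786 -0.4162 0.6136

BᵀP = [-8.5000 -6.0000; 32.1250 24.0000]
S = R + BᵀPB = [1 0; 0 3] + [5.0000 -16.2500; -16.2500 64.0625] = [6.0000 -16.2500; -16.2500 67.0625]
BᵀPA = [5.2500 -9.5000; -23.8125 39.8750]
K = S⁻¹·BᵀPA = [-0.2521 0.0786; -0.4162 0.6136]
A−BK = [1.2038 -1.1496; -1.6634 1.6155]
AᵀP(A−BK) = [0.9761 -1.1753; -1.1753 1.5278]
P' = Q + AᵀP(A−BK) = [2.9761 -2.1753; -2.1753 2.5278]
tr(P') = 5.5038


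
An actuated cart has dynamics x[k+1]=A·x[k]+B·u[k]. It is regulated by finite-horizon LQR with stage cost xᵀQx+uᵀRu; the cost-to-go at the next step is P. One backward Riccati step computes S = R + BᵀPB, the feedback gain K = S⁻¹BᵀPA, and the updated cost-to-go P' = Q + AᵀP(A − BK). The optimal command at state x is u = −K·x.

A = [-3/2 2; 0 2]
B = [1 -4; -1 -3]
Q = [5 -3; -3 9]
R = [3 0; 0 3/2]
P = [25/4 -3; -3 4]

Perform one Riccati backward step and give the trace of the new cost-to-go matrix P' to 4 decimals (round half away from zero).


BᵀP = [9.2500 -7.0000; -16.0000 0.0000]
S = R + BᵀPB = [3 0; 0 3/2] + [16.2500 -16.0000; -16.0000 64.0000] = [19.2500 -16.0000; -16.0000 65.5000]
BᵀPA = [-13.8750 4.5000; 24.0000 -32.0000]
K = S⁻¹·BᵀPA = [-0.5223 -0.2162; 0.2388 -0.5414]
A−BK = [-0.0224 0.0508; 0.1942 0.1597]
AᵀP(A−BK) = [1.0840 0.2429; 0.2429 0.6493]
P' = Q + AᵀP(A−BK) = [6.0840 -2.7571; -2.7571 9.6493]
tr(P') = 15.7333

15.7333


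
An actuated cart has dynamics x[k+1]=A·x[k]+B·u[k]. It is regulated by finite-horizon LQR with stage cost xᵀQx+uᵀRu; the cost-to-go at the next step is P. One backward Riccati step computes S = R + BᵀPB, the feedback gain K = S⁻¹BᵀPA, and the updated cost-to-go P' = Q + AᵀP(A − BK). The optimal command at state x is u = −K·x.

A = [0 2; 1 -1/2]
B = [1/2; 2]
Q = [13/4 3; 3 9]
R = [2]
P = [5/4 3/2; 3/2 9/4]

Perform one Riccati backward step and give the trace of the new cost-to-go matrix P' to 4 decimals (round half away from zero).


BᵀP = [3.6250 5.2500]
S = R + BᵀPB = [2] + [12.3125] = [14.3125]
BᵀPA = [5.2500 4.6250]
K = S⁻¹·BᵀPA = [0.3668 0.3231]
A−BK = [-0.1834 1.8384; 0.2664 -1.1463]
AᵀP(A−BK) = [0.3242 0.1785; 0.1785 1.0680]
P' = Q + AᵀP(A−BK) = [3.5742 3.1785; 3.1785 10.0680]
tr(P') = 13.6422

13.6422


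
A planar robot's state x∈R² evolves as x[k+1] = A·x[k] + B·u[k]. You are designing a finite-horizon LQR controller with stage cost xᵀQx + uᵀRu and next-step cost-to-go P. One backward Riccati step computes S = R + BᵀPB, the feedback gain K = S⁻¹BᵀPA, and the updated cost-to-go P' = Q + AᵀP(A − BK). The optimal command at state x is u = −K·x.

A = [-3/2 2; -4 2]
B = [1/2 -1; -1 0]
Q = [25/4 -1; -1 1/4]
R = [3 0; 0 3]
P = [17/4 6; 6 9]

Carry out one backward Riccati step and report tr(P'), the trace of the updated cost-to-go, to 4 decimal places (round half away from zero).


BᵀP = [-3.8750 -6.0000; -4.2500 -6.0000]
S = R + BᵀPB = [3 0; 0 3] + [4.0625 3.8750; 3.8750 4.2500] = [7.0625 3.8750; 3.8750 7.2500]
BᵀPA = [29.8125 -19.7500; 30.3750 -20.5000]
K = S⁻¹·BᵀPA = [2.7202 -1.7617; 2.7358 -1.8860]
A−BK = [-0.1244 0.9948; -1.2798 0.2383]
AᵀP(A−BK) = [61.3679 -40.9430; -40.9430 27.5440]
P' = Q + AᵀP(A−BK) = [67.6179 -41.9430; -41.9430 27.7940]
tr(P') = 95.4119

95.4119


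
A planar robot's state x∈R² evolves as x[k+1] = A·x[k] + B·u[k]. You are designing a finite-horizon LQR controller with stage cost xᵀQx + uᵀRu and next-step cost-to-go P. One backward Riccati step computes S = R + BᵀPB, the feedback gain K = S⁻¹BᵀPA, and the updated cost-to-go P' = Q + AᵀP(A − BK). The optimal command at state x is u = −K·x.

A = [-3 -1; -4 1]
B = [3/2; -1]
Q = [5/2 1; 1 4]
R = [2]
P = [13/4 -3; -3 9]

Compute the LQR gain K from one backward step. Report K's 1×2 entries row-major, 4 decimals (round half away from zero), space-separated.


BᵀP = [7.8750 -13.5000]
S = R + BᵀPB = [2] + [25.3125] = [27.3125]
BᵀPA = [30.3750 -21.3750]
K = S⁻¹·BᵀPA = [1.1121 -0.7826]
A−BK = [-4.6682 0.1739; -2.8879 0.2174]
AᵀP(A−BK) = [67.4691 -5.4783; -5.4783 1.5217]
P' = Q + AᵀP(A−BK) = [69.9691 -4.4783; -4.4783 5.5217]
tr(P') = 75.4908

1.1121 -0.7826


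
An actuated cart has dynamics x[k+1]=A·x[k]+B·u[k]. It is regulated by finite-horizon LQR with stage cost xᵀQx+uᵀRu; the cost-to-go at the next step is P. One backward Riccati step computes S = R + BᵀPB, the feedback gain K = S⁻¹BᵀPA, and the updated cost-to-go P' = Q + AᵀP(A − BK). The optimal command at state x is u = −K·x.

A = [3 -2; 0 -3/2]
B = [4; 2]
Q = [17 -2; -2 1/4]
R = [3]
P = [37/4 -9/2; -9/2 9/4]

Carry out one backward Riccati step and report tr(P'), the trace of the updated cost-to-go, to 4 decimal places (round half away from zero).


BᵀP = [28.0000 -13.5000]
S = R + BᵀPB = [3] + [85.0000] = [88.0000]
BᵀPA = [84.0000 -35.7500]
K = S⁻¹·BᵀPA = [0.9545 -0.4063]
A−BK = [-0.8182 -0.3750; -1.9091 -0.6875]
AᵀP(A−BK) = [3.0682 -1.1250; -1.1250 0.5391]
P' = Q + AᵀP(A−BK) = [20.0682 -3.1250; -3.1250 0.7891]
tr(P') = 20.8572

20.8572


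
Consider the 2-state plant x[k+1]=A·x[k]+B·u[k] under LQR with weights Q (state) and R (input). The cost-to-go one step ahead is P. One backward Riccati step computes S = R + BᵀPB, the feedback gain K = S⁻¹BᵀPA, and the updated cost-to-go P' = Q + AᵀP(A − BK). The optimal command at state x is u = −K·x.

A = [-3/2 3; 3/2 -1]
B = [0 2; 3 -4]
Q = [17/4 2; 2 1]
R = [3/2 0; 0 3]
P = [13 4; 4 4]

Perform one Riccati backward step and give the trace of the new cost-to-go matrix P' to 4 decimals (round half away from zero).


16.9208

BᵀP = [12.0000 12.0000; 10.0000 -8.0000]
S = R + BᵀPB = [3/2 0; 0 3] + [36.0000 -24.0000; -24.0000 52.0000] = [37.5000 -24.0000; -24.0000 55.0000]
BᵀPA = [0.0000 24.0000; -27.0000 38.0000]
K = S⁻¹·BᵀPA = [-0.4359 1.5015; -0.6811 1.3461]
A−BK = [-0.1377 0.3078; 0.0832 -0.1201]
AᵀP(A−BK) = [1.8595 -4.1549; -4.1549 9.8113]
P' = Q + AᵀP(A−BK) = [6.1095 -2.1549; -2.1549 10.8113]
tr(P') = 16.9208


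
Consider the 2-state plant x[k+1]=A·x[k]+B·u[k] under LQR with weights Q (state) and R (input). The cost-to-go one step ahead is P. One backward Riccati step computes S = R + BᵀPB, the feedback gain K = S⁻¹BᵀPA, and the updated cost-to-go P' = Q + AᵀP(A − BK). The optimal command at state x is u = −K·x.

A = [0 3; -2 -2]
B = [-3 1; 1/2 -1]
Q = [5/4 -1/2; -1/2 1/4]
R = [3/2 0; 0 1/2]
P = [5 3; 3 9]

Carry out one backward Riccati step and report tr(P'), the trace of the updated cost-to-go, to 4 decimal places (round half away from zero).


BᵀP = [-13.5000 -4.5000; 2.0000 -6.0000]
S = R + BᵀPB = [3/2 0; 0 1/2] + [38.2500 -9.0000; -9.0000 8.0000] = [39.7500 -9.0000; -9.0000 8.5000]
BᵀPA = [9.0000 -31.5000; 12.0000 18.0000]
K = S⁻¹·BᵀPA = [0.7182 -0.4117; 2.1723 1.6818]
A−BK = [-0.0175 0.0832; -0.1869 -0.1124]
AᵀP(A−BK) = [3.4686 1.5241; 1.5241 1.7606]
P' = Q + AᵀP(A−BK) = [4.7186 1.0241; 1.0241 2.0106]
tr(P') = 6.7292

6.7292


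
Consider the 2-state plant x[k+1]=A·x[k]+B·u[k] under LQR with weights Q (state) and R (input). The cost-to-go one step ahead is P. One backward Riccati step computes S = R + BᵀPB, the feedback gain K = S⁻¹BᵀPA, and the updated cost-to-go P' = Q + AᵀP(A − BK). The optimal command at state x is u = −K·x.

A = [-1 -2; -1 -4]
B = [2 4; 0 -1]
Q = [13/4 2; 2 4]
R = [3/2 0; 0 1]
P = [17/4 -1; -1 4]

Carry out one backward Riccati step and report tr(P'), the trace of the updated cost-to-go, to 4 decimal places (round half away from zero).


BᵀP = [8.5000 -2.0000; 18.0000 -8.0000]
S = R + BᵀPB = [3/2 0; 0 1] + [17.0000 36.0000; 36.0000 80.0000] = [18.5000 36.0000; 36.0000 81.0000]
BᵀPA = [-6.5000 -9.0000; -10.0000 -4.0000]
K = S⁻¹·BᵀPA = [-0.8222 -2.8889; 0.2420 1.2346]
A−BK = [-0.3235 -1.1605; -0.7580 -2.7654]
AᵀP(A−BK) = [3.3253 12.0679; 12.0679 43.9383]
P' = Q + AᵀP(A−BK) = [6.5753 14.0679; 14.0679 47.9383]
tr(P') = 54.5136

54.5136


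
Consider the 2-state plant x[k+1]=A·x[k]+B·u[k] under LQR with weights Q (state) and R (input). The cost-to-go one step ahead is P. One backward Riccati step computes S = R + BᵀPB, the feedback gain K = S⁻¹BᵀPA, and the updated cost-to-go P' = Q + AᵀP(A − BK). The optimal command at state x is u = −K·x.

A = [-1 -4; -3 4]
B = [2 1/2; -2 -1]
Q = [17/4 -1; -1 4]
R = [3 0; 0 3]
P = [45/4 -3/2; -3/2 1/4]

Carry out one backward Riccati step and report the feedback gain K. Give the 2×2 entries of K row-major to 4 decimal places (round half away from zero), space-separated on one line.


BᵀP = [25.5000 -3.5000; 7.1250 -1.0000]
S = R + BᵀPB = [3 0; 0 3] + [58.0000 16.2500; 16.2500 4.5625] = [61.0000 16.2500; 16.2500 7.5625]
BᵀPA = [-15.0000 -116.0000; -4.1250 -32.5000]
K = S⁻¹·BᵀPA = [-0.2353 -1.7700; -0.0399 -0.4943]
A−BK = [-0.5095 -0.2129; -3.5105 -0.0342]
AᵀP(A−BK) = [0.8063 1.4116; 1.4116 10.6198]
P' = Q + AᵀP(A−BK) = [5.0563 0.4116; 0.4116 14.6198]
tr(P') = 19.6761

-0.2353 -1.7700 -0.0399 -0.4943


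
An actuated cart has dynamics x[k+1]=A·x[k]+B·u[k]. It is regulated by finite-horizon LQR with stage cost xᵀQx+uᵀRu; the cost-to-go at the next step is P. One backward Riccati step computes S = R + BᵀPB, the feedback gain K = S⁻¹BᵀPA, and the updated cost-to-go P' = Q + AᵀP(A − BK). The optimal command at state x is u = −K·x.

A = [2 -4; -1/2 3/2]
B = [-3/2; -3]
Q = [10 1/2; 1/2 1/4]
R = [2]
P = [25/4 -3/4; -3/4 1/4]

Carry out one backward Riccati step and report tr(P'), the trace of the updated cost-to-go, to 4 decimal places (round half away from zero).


55.2986

BᵀP = [-7.1250 0.3750]
S = R + BᵀPB = [2] + [9.5625] = [11.5625]
BᵀPA = [-14.4375 29.0625]
K = S⁻¹·BᵀPA = [-1.2486 2.5135]
A−BK = [0.1270 -0.2297; -4.2459 9.0405]
AᵀP(A−BK) = [8.5351 -17.6486; -17.6486 36.5135]
P' = Q + AᵀP(A−BK) = [18.5351 -17.1486; -17.1486 36.7635]
tr(P') = 55.2986


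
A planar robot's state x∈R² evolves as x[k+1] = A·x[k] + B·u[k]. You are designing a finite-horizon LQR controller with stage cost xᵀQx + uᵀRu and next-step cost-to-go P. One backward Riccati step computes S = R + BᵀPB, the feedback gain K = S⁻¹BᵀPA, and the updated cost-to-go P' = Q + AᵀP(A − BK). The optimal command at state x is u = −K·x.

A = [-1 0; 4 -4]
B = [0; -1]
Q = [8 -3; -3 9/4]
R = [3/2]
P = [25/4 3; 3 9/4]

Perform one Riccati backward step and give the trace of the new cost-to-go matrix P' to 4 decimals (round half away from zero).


BᵀP = [-3.0000 -2.2500]
S = R + BᵀPB = [3/2] + [2.2500] = [3.7500]
BᵀPA = [-6.0000 9.0000]
K = S⁻¹·BᵀPA = [-1.6000 2.4000]
A−BK = [-1.0000 0.0000; 2.4000 -1.6000]
AᵀP(A−BK) = [8.6500 -9.6000; -9.6000 14.4000]
P' = Q + AᵀP(A−BK) = [16.6500 -12.6000; -12.6000 16.6500]
tr(P') = 33.3000

33.3000


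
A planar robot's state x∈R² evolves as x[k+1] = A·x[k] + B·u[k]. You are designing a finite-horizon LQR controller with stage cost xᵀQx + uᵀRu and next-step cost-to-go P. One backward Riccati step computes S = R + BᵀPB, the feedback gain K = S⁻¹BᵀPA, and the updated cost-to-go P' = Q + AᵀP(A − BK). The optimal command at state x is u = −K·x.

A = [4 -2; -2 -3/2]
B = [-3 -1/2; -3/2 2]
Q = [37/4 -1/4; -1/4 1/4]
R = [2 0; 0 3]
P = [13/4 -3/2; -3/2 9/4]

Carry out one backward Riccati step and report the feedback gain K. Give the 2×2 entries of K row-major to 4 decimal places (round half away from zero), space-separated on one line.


BᵀP = [-7.5000 1.1250; -4.6250 5.2500]
S = R + BᵀPB = [2 0; 0 3] + [20.8125 6.0000; 6.0000 12.8125] = [22.8125 6.0000; 6.0000 15.8125]
BᵀPA = [-32.2500 13.3125; -29.0000 1.3750]
K = S⁻¹·BᵀPA = [-1.0346 0.6229; -1.4414 -0.1494]
A−BK = [0.1755 -0.2061; -0.6690 -0.2670]
AᵀP(A−BK) = [9.8334 -0.4951; -0.4951 0.9762]
P' = Q + AᵀP(A−BK) = [19.0834 -0.7451; -0.7451 1.2262]
tr(P') = 20.3096

-1.0346 0.6229 -1.4414 -0.1494


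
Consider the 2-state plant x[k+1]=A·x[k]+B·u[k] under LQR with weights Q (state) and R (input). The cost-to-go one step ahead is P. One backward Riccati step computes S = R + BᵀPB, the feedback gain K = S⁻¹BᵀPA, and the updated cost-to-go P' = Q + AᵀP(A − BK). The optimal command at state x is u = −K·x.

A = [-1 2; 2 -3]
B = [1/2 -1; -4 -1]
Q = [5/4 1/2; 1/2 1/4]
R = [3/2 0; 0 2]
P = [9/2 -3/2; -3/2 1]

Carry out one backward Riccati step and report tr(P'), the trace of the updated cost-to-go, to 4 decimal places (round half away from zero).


BᵀP = [8.2500 -4.7500; -3.0000 0.5000]
S = R + BᵀPB = [3/2 0; 0 2] + [23.1250 -3.5000; -3.5000 2.5000] = [24.6250 -3.5000; -3.5000 4.5000]
BᵀPA = [-17.7500 30.7500; 4.0000 -7.5000]
K = S⁻¹·BᵀPA = [-0.6684 1.1376; 0.3691 -0.7819]
A−BK = [-0.2968 0.6493; -0.3044 0.7685]
AᵀP(A−BK) = [1.1604 -2.1801; -2.1801 4.1547]
P' = Q + AᵀP(A−BK) = [2.4104 -1.6801; -1.6801 4.4047]
tr(P') = 6.8152

6.8152


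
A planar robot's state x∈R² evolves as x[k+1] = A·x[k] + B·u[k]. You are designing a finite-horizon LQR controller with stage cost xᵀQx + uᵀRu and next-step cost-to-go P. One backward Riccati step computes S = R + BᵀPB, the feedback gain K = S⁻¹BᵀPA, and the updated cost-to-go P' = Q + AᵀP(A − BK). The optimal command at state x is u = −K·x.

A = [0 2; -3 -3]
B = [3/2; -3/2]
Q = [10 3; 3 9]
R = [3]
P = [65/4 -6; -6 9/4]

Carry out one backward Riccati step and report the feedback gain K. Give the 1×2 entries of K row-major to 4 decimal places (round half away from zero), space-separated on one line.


BᵀP = [33.3750 -12.3750]
S = R + BᵀPB = [3] + [68.6250] = [71.6250]
BᵀPA = [37.1250 103.8750]
K = S⁻¹·BᵀPA = [0.5183 1.4503]
A−BK = [-0.7775 -0.1754; -2.2225 -0.8246]
AᵀP(A−BK) = [1.0072 2.4090; 2.4090 6.6041]
P' = Q + AᵀP(A−BK) = [11.0072 5.4090; 5.4090 15.6041]
tr(P') = 26.6113

0.5183 1.4503


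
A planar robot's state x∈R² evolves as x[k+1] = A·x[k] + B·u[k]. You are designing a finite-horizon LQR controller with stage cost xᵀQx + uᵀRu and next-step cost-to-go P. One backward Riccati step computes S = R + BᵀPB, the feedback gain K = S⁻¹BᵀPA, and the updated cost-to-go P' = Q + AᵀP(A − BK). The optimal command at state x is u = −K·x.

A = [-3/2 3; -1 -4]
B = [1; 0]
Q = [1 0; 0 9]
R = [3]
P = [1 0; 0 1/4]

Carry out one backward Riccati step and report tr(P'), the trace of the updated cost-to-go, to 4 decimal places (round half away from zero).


22.6875

BᵀP = [1.0000 0.0000]
S = R + BᵀPB = [3] + [1.0000] = [4.0000]
BᵀPA = [-1.5000 3.0000]
K = S⁻¹·BᵀPA = [-0.3750 0.7500]
A−BK = [-1.1250 2.2500; -1.0000 -4.0000]
AᵀP(A−BK) = [1.9375 -2.3750; -2.3750 10.7500]
P' = Q + AᵀP(A−BK) = [2.9375 -2.3750; -2.3750 19.7500]
tr(P') = 22.6875


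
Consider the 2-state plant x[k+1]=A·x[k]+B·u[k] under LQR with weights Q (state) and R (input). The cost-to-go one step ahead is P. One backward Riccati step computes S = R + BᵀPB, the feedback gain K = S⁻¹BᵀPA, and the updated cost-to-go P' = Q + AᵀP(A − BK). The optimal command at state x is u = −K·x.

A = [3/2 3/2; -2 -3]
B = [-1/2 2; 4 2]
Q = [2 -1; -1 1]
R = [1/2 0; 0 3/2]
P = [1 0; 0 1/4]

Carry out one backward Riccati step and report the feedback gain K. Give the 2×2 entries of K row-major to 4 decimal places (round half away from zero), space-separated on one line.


BᵀP = [-0.5000 1.0000; 2.0000 0.5000]
S = R + BᵀPB = [1/2 0; 0 3/2] + [4.2500 1.0000; 1.0000 5.0000] = [4.7500 1.0000; 1.0000 6.5000]
BᵀPA = [-2.7500 -3.7500; 2.0000 1.5000]
K = S⁻¹·BᵀPA = [-0.6653 -0.8661; 0.4100 0.3640]
A−BK = [0.3473 0.3389; -0.1590 -0.2636]
AᵀP(A−BK) = [0.6004 0.6402; 0.6402 0.7061]
P' = Q + AᵀP(A−BK) = [2.6004 -0.3598; -0.3598 1.7061]
tr(P') = 4.3065

-0.6653 -0.8661 0.4100 0.3640


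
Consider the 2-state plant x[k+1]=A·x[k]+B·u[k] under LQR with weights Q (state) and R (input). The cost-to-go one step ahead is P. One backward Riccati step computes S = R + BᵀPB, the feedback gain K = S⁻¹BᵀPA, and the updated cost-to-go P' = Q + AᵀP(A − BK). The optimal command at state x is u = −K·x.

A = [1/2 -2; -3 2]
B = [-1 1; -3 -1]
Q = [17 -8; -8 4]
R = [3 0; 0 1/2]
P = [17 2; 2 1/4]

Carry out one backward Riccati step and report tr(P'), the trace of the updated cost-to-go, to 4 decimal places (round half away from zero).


BᵀP = [-23.0000 -2.7500; 15.0000 1.7500]
S = R + BᵀPB = [3 0; 0 1/2] + [31.2500 -20.2500; -20.2500 13.2500] = [34.2500 -20.2500; -20.2500 13.7500]
BᵀPA = [-3.2500 40.5000; 2.2500 -26.5000]
K = S⁻¹·BᵀPA = [0.0144 0.3326; 0.1848 -1.4374]
A−BK = [0.3296 -0.2300; -2.7721 1.5606]
AᵀP(A−BK) = [0.1309 -0.1848; -0.1848 1.4374]
P' = Q + AᵀP(A−BK) = [17.1309 -8.1848; -8.1848 5.4374]
tr(P') = 22.5683

22.5683


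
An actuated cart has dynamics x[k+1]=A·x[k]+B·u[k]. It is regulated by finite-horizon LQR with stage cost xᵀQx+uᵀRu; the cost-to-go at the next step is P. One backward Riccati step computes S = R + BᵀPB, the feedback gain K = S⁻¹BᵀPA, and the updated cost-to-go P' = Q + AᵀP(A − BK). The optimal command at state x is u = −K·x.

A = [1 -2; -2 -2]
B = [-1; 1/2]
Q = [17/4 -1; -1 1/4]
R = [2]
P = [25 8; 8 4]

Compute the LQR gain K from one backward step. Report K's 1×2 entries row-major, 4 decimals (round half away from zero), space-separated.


BᵀP = [-21.0000 -6.0000]
S = R + BᵀPB = [2] + [18.0000] = [20.0000]
BᵀPA = [-9.0000 54.0000]
K = S⁻¹·BᵀPA = [-0.4500 2.7000]
A−BK = [0.5500 0.7000; -1.7750 -3.3500]
AᵀP(A−BK) = [4.9500 6.3000; 6.3000 34.2000]
P' = Q + AᵀP(A−BK) = [9.2000 5.3000; 5.3000 34.4500]
tr(P') = 43.6500

-0.4500 2.7000


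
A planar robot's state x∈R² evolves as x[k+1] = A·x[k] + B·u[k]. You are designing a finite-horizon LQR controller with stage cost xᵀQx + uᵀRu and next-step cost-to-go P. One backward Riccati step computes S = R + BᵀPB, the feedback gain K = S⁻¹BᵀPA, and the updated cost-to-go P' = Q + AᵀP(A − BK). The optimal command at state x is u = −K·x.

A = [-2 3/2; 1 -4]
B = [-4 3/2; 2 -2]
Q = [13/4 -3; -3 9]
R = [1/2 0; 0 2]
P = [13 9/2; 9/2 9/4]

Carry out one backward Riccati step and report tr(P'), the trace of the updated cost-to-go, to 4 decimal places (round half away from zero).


18.3044

BᵀP = [-43.0000 -13.5000; 10.5000 2.2500]
S = R + BᵀPB = [1/2 0; 0 2] + [145.0000 -37.5000; -37.5000 11.2500] = [145.5000 -37.5000; -37.5000 13.2500]
BᵀPA = [72.5000 -10.5000; -18.7500 6.7500]
K = S⁻¹·BᵀPA = [0.4936 0.2185; -0.0180 1.1280]
A−BK = [0.0016 0.6822; -0.0232 -2.1812]
AᵀP(A−BK) = [0.1234 0.0546; 0.0546 5.9310]
P' = Q + AᵀP(A−BK) = [3.3734 -2.9454; -2.9454 14.9310]
tr(P') = 18.3044


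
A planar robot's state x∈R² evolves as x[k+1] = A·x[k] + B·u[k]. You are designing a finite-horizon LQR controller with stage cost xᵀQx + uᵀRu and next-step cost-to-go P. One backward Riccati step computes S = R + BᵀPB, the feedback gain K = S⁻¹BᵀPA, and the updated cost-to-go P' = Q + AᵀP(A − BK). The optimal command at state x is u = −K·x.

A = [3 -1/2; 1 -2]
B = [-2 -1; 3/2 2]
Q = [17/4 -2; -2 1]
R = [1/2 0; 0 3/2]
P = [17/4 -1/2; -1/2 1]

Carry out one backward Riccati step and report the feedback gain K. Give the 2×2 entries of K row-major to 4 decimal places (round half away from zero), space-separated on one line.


-1.6790 0.4582 0.9086 -0.7578

BᵀP = [-9.2500 2.5000; -5.2500 2.5000]
S = R + BᵀPB = [1/2 0; 0 3/2] + [22.2500 14.2500; 14.2500 10.2500] = [22.7500 14.2500; 14.2500 11.7500]
BᵀPA = [-25.2500 -0.3750; -13.2500 -2.3750]
K = S⁻¹·BᵀPA = [-1.6790 0.4582; 0.9086 -0.7578]
A−BK = [0.5506 -0.3414; 1.7014 -1.1717]
AᵀP(A−BK) = [5.8940 -3.5968; -3.5968 2.4346]
P' = Q + AᵀP(A−BK) = [10.1440 -5.5968; -5.5968 3.4346]
tr(P') = 13.5786


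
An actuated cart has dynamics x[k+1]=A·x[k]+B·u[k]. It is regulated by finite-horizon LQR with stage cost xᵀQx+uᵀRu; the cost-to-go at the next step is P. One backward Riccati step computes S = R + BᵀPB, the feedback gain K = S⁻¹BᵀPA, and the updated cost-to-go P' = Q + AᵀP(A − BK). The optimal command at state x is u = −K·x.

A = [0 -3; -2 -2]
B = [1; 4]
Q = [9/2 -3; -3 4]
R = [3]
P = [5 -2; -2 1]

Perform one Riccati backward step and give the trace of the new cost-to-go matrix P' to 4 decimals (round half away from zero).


32.3750

BᵀP = [-3.0000 2.0000]
S = R + BᵀPB = [3] + [5.0000] = [8.0000]
BᵀPA = [-4.0000 5.0000]
K = S⁻¹·BᵀPA = [-0.5000 0.6250]
A−BK = [0.5000 -3.6250; 0.0000 -4.5000]
AᵀP(A−BK) = [2.0000 -5.5000; -5.5000 21.8750]
P' = Q + AᵀP(A−BK) = [6.5000 -8.5000; -8.5000 25.8750]
tr(P') = 32.3750


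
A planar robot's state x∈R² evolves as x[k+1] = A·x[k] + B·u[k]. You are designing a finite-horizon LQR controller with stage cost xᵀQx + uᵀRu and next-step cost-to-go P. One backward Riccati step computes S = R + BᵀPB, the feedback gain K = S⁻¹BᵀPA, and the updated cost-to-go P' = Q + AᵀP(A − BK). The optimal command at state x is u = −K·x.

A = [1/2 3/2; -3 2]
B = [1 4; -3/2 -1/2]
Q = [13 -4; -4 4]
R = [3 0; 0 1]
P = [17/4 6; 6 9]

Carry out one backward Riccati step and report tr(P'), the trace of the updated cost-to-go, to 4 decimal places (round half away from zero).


BᵀP = [-4.7500 -7.5000; 14.0000 19.5000]
S = R + BᵀPB = [3 0; 0 1] + [6.5000 -15.2500; -15.2500 46.2500] = [9.5000 -15.2500; -15.2500 47.2500]
BᵀPA = [20.1250 -22.1250; -51.5000 60.0000]
K = S⁻¹·BᵀPA = [0.7652 -0.6029; -0.8430 1.0753]
A−BK = [3.1066 -2.1982; -2.2736 1.6333]
AᵀP(A−BK) = [5.2493 -4.3037; -4.3037 3.7082]
P' = Q + AᵀP(A−BK) = [18.2493 -8.3037; -8.3037 7.7082]
tr(P') = 25.9575

25.9575


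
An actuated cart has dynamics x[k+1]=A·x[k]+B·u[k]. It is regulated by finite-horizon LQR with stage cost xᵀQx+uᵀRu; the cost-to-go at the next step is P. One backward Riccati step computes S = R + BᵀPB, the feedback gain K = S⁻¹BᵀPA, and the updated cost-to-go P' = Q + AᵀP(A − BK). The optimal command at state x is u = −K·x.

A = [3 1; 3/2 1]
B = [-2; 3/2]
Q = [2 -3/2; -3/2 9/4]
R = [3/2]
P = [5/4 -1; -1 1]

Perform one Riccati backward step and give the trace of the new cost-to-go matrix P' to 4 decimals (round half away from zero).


5.8941

BᵀP = [-4.0000 3.5000]
S = R + BᵀPB = [3/2] + [13.2500] = [14.7500]
BᵀPA = [-6.7500 -0.5000]
K = S⁻¹·BᵀPA = [-0.4576 -0.0339]
A−BK = [2.0847 0.9322; 2.1864 1.0508]
AᵀP(A−BK) = [1.4110 0.5212; 0.5212 0.2331]
P' = Q + AᵀP(A−BK) = [3.4110 -0.9788; -0.9788 2.4831]
tr(P') = 5.8941


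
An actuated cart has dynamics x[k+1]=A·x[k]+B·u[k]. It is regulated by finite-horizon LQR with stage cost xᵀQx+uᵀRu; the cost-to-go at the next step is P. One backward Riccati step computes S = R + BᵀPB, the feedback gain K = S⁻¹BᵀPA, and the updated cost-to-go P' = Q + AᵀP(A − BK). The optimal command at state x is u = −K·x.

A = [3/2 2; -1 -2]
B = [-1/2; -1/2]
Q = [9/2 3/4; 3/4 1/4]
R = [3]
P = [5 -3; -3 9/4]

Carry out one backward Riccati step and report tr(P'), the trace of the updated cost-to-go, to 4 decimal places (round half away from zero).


BᵀP = [-1.0000 0.3750]
S = R + BᵀPB = [3] + [0.3125] = [3.3125]
BᵀPA = [-1.8750 -2.7500]
K = S⁻¹·BᵀPA = [-0.5660 -0.8302]
A−BK = [1.2170 1.5849; -1.2830 -2.4151]
AᵀP(A−BK) = [21.4387 32.9434; 32.9434 50.7170]
P' = Q + AᵀP(A−BK) = [25.9387 33.6934; 33.6934 50.9670]
tr(P') = 76.9057

76.9057


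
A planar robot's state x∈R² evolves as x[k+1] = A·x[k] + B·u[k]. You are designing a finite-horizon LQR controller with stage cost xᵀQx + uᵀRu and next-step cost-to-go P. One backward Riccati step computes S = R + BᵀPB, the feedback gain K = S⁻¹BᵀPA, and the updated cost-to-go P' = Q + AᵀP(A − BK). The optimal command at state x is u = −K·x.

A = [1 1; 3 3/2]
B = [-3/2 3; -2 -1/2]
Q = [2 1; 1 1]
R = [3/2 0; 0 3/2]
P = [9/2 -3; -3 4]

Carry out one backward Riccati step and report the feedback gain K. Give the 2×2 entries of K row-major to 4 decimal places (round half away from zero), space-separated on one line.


-1.1874 -0.6252 -0.3576 -0.0349

BᵀP = [-0.7500 -3.5000; 15.0000 -11.0000]
S = R + BᵀPB = [3/2 0; 0 3/2] + [8.1250 -0.5000; -0.5000 50.5000] = [9.6250 -0.5000; -0.5000 52.0000]
BᵀPA = [-11.2500 -6.0000; -18.0000 -1.5000]
K = S⁻¹·BᵀPA = [-1.1874 -0.6252; -0.3576 -0.0349]
A−BK = [0.2916 0.1668; 0.4464 0.2322]
AᵀP(A−BK) = [2.7054 1.3392; 1.3392 0.6966]
P' = Q + AᵀP(A−BK) = [4.7054 2.3392; 2.3392 1.6966]
tr(P') = 6.4020


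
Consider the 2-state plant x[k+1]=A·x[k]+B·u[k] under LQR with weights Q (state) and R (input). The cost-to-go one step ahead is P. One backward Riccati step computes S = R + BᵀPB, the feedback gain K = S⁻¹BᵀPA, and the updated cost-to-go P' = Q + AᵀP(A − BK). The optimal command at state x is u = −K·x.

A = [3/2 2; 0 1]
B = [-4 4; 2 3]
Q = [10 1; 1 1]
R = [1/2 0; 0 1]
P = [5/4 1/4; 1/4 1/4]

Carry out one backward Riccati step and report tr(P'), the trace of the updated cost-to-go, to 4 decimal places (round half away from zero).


BᵀP = [-4.5000 -0.5000; 5.7500 1.7500]
S = R + BᵀPB = [1/2 0; 0 1] + [17.0000 -19.5000; -19.5000 28.2500] = [17.5000 -19.5000; -19.5000 29.2500]
BᵀPA = [-6.7500 -9.5000; 8.6250 13.2500]
K = S⁻¹·BᵀPA = [-0.2222 -0.1481; 0.1467 0.3542]
A−BK = [0.0242 -0.0095; 0.0043 0.2336]
AᵀP(A−BK) = [0.0470 0.0698; 0.0698 0.1491]
P' = Q + AᵀP(A−BK) = [10.0470 1.0698; 1.0698 1.1491]
tr(P') = 11.1961

11.1961


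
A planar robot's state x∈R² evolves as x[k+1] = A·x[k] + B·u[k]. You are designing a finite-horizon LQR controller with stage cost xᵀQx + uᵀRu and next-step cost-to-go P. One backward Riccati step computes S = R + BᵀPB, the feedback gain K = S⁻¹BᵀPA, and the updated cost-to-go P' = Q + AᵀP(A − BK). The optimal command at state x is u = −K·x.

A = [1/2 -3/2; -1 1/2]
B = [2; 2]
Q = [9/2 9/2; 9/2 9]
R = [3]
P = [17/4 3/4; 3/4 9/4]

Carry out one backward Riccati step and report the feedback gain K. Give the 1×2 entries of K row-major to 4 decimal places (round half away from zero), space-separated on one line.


BᵀP = [10.0000 6.0000]
S = R + BᵀPB = [3] + [32.0000] = [35.0000]
BᵀPA = [-1.0000 -12.0000]
K = S⁻¹·BᵀPA = [-0.0286 -0.3429]
A−BK = [0.5571 -0.8143; -0.9429 1.1857]
AᵀP(A−BK) = [2.5339 -3.3429; -3.3429 4.8857]
P' = Q + AᵀP(A−BK) = [7.0339 1.1571; 1.1571 13.8857]
tr(P') = 20.9196

-0.0286 -0.3429


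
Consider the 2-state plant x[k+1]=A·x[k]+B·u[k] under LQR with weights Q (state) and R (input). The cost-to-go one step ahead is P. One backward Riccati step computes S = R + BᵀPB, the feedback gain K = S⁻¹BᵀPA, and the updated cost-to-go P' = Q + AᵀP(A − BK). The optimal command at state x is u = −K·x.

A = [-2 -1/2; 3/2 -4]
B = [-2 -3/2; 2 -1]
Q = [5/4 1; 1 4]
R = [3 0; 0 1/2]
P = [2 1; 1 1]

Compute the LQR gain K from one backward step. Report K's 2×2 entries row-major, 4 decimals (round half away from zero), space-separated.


BᵀP = [-2.0000 0.0000; -4.0000 -2.5000]
S = R + BᵀPB = [3 0; 0 1/2] + [4.0000 3.0000; 3.0000 8.5000] = [7.0000 3.0000; 3.0000 9.0000]
BᵀPA = [4.0000 1.0000; 4.2500 12.0000]
K = S⁻¹·BᵀPA = [0.4306 -0.5000; 0.3287 1.5000]
A−BK = [-0.6458 0.7500; 0.9676 -1.5000]
AᵀP(A−BK) = [1.1308 -1.1250; -1.1250 3.0000]
P' = Q + AᵀP(A−BK) = [2.3808 -0.1250; -0.1250 7.0000]
tr(P') = 9.3808

0.4306 -0.5000 0.3287 1.5000


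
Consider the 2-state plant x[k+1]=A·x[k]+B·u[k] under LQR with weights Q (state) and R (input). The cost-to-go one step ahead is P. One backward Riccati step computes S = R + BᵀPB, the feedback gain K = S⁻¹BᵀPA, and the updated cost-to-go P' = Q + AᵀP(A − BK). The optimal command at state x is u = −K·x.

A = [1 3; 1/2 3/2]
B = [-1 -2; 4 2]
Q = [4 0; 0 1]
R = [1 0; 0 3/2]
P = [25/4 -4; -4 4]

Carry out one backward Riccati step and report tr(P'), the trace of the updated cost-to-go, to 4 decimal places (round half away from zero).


BᵀP = [-22.2500 20.0000; -20.5000 16.0000]
S = R + BᵀPB = [1 0; 0 3/2] + [102.2500 84.5000; 84.5000 73.0000] = [103.2500 84.5000; 84.5000 74.5000]
BᵀPA = [-12.2500 -36.7500; -12.5000 -37.5000]
K = S⁻¹·BᵀPA = [0.2602 0.7807; -0.4630 -1.3889]
A−BK = [0.3343 1.0029; 0.3849 1.1548]
AᵀP(A−BK) = [0.6510 1.9529; 1.9529 5.8587]
P' = Q + AᵀP(A−BK) = [4.6510 1.9529; 1.9529 6.8587]
tr(P') = 11.5096

11.5096


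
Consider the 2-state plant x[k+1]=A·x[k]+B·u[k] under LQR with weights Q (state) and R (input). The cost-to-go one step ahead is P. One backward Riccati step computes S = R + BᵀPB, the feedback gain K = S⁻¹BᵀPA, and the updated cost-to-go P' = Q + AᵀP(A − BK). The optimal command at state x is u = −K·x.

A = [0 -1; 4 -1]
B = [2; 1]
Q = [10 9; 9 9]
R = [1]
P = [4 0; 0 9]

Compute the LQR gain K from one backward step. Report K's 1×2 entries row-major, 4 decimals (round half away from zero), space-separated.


BᵀP = [8.0000 9.0000]
S = R + BᵀPB = [1] + [25.0000] = [26.0000]
BᵀPA = [36.0000 -17.0000]
K = S⁻¹·BᵀPA = [1.3846 -0.6538]
A−BK = [-2.7692 0.3077; 2.6154 -0.3462]
AᵀP(A−BK) = [94.1538 -12.4615; -12.4615 1.8846]
P' = Q + AᵀP(A−BK) = [104.1538 -3.4615; -3.4615 10.8846]
tr(P') = 115.0385

1.3846 -0.6538


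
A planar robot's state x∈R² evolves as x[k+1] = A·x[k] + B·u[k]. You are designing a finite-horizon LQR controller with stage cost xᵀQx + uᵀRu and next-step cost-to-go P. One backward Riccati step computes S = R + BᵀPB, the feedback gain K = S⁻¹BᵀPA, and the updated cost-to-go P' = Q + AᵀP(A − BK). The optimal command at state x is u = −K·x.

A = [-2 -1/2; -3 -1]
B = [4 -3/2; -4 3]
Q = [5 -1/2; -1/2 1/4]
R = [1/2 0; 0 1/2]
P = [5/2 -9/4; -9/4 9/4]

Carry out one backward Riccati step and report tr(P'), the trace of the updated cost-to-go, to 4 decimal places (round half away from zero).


6.5866

BᵀP = [19.0000 -18.0000; -10.5000 10.1250]
S = R + BᵀPB = [1/2 0; 0 1/2] + [148.0000 -82.5000; -82.5000 46.1250] = [148.5000 -82.5000; -82.5000 46.6250]
BᵀPA = [16.0000 8.5000; -9.3750 -4.8750]
K = S⁻¹·BᵀPA = [-0.2334 -0.0500; -0.6140 -0.1930]
A−BK = [-1.9875 -0.5896; -2.0914 -0.6209]
AᵀP(A−BK) = [1.2276 0.3654; 0.3654 0.1090]
P' = Q + AᵀP(A−BK) = [6.2276 -0.1346; -0.1346 0.3590]
tr(P') = 6.5866


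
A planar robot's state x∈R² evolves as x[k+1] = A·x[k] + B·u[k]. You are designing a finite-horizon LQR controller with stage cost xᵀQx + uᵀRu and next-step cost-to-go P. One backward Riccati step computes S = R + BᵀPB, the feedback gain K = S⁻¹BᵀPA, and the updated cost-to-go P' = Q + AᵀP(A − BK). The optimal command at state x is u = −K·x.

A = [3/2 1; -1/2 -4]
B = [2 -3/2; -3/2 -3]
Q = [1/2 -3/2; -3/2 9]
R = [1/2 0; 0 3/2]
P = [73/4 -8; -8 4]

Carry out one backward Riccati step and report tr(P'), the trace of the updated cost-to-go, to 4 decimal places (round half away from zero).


11.0172

BᵀP = [48.5000 -22.0000; -3.3750 0.0000]
S = R + BᵀPB = [1/2 0; 0 3/2] + [130.0000 -6.7500; -6.7500 5.0625] = [130.5000 -6.7500; -6.7500 6.5625]
BᵀPA = [83.7500 136.5000; -5.0625 -3.3750]
K = S⁻¹·BᵀPA = [0.6357 1.0767; -0.1176 0.5931]
A−BK = [0.0523 -0.2636; 0.1008 -0.6056]
AᵀP(A−BK) = [0.2290 0.2078; 0.2078 1.2882]
P' = Q + AᵀP(A−BK) = [0.7290 -1.2922; -1.2922 10.2882]
tr(P') = 11.0172


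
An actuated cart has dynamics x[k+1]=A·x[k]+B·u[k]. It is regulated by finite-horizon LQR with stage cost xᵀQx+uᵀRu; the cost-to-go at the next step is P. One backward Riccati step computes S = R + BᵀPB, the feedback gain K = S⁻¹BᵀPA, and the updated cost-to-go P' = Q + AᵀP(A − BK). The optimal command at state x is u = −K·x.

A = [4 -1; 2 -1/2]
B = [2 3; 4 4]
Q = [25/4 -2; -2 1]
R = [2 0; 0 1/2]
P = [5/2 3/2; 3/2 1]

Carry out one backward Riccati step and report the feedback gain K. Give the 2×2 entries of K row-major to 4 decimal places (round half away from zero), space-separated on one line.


BᵀP = [11.0000 7.0000; 13.5000 8.5000]
S = R + BᵀPB = [2 0; 0 1/2] + [50.0000 61.0000; 61.0000 74.5000] = [52.0000 61.0000; 61.0000 75.0000]
BᵀPA = [58.0000 -14.5000; 71.0000 -17.7500]
K = S⁻¹·BᵀPA = [0.1061 -0.0265; 0.8603 -0.2151]
A−BK = [1.2067 -0.3017; -1.8659 0.4665]
AᵀP(A−BK) = [0.7598 -0.1899; -0.1899 0.0475]
P' = Q + AᵀP(A−BK) = [7.0098 -2.1899; -2.1899 1.0475]
tr(P') = 8.0573

0.1061 -0.0265 0.8603 -0.2151


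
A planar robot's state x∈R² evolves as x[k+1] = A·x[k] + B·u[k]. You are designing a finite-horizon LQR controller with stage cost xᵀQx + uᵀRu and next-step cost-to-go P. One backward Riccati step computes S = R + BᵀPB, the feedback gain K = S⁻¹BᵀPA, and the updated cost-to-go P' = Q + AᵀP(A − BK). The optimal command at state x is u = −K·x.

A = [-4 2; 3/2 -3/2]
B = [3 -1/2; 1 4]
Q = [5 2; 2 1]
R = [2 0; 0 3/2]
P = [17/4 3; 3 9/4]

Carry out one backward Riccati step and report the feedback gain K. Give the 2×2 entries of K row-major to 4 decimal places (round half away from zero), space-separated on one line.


BᵀP = [15.7500 11.2500; 9.8750 7.5000]
S = R + BᵀPB = [2 0; 0 3/2] + [58.5000 37.1250; 37.1250 25.0625] = [60.5000 37.1250; 37.1250 26.5625]
BᵀPA = [-46.1250 14.6250; -28.2500 8.5000]
K = S⁻¹·BᵀPA = [-0.7712 0.3187; 0.0143 -0.1255]
A−BK = [-1.6794 0.9811; 2.2141 -1.3168]
AᵀP(A−BK) = [1.8962 -0.9057; -0.9057 0.4676]
P' = Q + AᵀP(A−BK) = [6.8962 1.0943; 1.0943 1.4676]
tr(P') = 8.3638

-0.7712 0.3187 0.0143 -0.1255


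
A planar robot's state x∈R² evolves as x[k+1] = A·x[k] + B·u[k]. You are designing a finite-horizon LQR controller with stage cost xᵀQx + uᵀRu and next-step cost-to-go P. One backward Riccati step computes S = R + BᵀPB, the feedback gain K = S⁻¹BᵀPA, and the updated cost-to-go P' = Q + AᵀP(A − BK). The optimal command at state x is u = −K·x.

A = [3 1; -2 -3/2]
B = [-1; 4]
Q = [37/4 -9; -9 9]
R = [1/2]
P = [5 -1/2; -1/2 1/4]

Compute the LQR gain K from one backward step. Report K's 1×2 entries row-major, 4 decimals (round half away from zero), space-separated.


BᵀP = [-7.0000 1.5000]
S = R + BᵀPB = [1/2] + [13.0000] = [13.5000]
BᵀPA = [-24.0000 -9.2500]
K = S⁻¹·BᵀPA = [-1.7778 -0.6852]
A−BK = [1.2222 0.3148; 5.1111 1.2407]
AᵀP(A−BK) = [9.3333 2.5556; 2.5556 0.7245]
P' = Q + AᵀP(A−BK) = [18.5833 -6.4444; -6.4444 9.7245]
tr(P') = 28.3079

-1.7778 -0.6852


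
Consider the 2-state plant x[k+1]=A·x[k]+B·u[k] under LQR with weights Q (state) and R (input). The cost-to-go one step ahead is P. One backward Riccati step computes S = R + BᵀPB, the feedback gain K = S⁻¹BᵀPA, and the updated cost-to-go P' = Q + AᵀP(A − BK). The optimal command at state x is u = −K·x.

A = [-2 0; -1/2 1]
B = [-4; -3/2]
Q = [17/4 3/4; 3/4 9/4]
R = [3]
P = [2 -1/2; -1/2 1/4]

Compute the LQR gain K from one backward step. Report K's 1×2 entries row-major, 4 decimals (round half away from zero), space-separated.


0.4630 0.0550

BᵀP = [-7.2500 1.6250]
S = R + BᵀPB = [3] + [26.5625] = [29.5625]
BᵀPA = [13.6875 1.6250]
K = S⁻¹·BᵀPA = [0.4630 0.0550]
A−BK = [-0.1480 0.2199; 0.1945 1.0825]
AᵀP(A−BK) = [0.7252 0.1226; 0.1226 0.1607]
P' = Q + AᵀP(A−BK) = [4.9752 0.8726; 0.8726 2.4107]
tr(P') = 7.3858
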